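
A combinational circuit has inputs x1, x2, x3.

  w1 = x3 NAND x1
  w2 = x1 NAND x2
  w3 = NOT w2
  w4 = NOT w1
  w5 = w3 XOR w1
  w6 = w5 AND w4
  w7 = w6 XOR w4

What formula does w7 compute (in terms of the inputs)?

w1 = x3 NAND x1
w2 = x1 NAND x2
w3 = NOT w2 = NOT (x1 NAND x2)
w4 = NOT w1 = NOT (x3 NAND x1)
w5 = w3 XOR w1 = NOT (x1 NAND x2) XOR (x3 NAND x1)
w6 = w5 AND w4 = (NOT (x1 NAND x2) XOR (x3 NAND x1)) AND NOT (x3 NAND x1)
w7 = w6 XOR w4 = ((NOT (x1 NAND x2) XOR (x3 NAND x1)) AND NOT (x3 NAND x1)) XOR NOT (x3 NAND x1)

((NOT (x1 NAND x2) XOR (x3 NAND x1)) AND NOT (x3 NAND x1)) XOR NOT (x3 NAND x1)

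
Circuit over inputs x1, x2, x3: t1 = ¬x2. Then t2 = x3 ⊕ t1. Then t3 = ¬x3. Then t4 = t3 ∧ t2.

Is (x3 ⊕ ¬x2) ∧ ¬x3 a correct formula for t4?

Yes

t1 = ¬x2
t2 = x3 ⊕ t1 = x3 ⊕ ¬x2
t3 = ¬x3
t4 = t3 ∧ t2 = ¬x3 ∧ (x3 ⊕ ¬x2)
At x1=0, x2=0, x3=1: circuit gives 0, formula gives 0.
At x1=0, x2=0, x3=0: circuit gives 1, formula gives 1.
Agrees on all 8 inputs.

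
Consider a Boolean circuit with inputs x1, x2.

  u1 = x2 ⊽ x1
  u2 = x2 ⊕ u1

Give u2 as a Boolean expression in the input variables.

x2 ⊕ (x2 ⊽ x1)

u1 = x2 ⊽ x1
u2 = x2 ⊕ u1 = x2 ⊕ (x2 ⊽ x1)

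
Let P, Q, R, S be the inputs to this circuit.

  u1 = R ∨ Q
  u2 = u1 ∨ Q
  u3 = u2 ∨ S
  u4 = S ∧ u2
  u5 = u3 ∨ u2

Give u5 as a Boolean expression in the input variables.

u1 = R ∨ Q
u2 = u1 ∨ Q = (R ∨ Q) ∨ Q
u3 = u2 ∨ S = ((R ∨ Q) ∨ Q) ∨ S
u5 = u3 ∨ u2 = (((R ∨ Q) ∨ Q) ∨ S) ∨ ((R ∨ Q) ∨ Q)

(((R ∨ Q) ∨ Q) ∨ S) ∨ ((R ∨ Q) ∨ Q)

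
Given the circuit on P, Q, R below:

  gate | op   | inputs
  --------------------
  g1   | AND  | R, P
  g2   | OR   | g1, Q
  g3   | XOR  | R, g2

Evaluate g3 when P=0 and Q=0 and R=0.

0

g1 = 0 AND 0 = 0
g2 = 0 OR 0 = 0
g3 = 0 XOR 0 = 0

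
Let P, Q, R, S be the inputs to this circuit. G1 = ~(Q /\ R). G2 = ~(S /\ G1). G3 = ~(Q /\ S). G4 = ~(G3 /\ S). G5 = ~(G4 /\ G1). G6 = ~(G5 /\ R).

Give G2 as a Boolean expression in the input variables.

~(S /\ (~(Q /\ R)))

G1 = ~(Q /\ R)
G2 = ~(S /\ G1) = ~(S /\ (~(Q /\ R)))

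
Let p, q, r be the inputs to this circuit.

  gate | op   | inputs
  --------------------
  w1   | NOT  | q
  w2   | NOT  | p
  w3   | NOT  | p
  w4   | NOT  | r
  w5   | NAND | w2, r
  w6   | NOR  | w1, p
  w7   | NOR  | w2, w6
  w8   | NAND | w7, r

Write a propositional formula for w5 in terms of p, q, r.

NOT p NAND r

w2 = NOT p
w5 = w2 NAND r = NOT p NAND r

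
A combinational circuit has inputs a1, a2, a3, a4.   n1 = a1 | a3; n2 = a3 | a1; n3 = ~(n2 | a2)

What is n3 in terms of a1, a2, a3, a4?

~((a3 | a1) | a2)

n2 = a3 | a1
n3 = ~(n2 | a2) = ~((a3 | a1) | a2)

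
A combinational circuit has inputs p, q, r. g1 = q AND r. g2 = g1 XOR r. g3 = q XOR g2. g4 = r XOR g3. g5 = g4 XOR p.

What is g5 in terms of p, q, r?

(r XOR (q XOR ((q AND r) XOR r))) XOR p

g1 = q AND r
g2 = g1 XOR r = (q AND r) XOR r
g3 = q XOR g2 = q XOR ((q AND r) XOR r)
g4 = r XOR g3 = r XOR (q XOR ((q AND r) XOR r))
g5 = g4 XOR p = (r XOR (q XOR ((q AND r) XOR r))) XOR p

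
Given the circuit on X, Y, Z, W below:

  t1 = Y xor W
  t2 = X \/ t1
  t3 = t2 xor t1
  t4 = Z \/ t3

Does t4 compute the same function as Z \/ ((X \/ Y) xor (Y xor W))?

No

t1 = Y xor W
t2 = X \/ t1 = X \/ (Y xor W)
t3 = t2 xor t1 = (X \/ (Y xor W)) xor (Y xor W)
t4 = Z \/ t3 = Z \/ ((X \/ (Y xor W)) xor (Y xor W))
At X=0, Y=0, Z=0, W=1: circuit gives 0, formula gives 1.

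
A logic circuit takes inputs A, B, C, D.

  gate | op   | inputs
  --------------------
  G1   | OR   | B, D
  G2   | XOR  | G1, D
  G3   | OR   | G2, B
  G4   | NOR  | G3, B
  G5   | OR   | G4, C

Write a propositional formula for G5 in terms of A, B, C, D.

G1 = B OR D
G2 = G1 XOR D = (B OR D) XOR D
G3 = G2 OR B = ((B OR D) XOR D) OR B
G4 = G3 NOR B = (((B OR D) XOR D) OR B) NOR B
G5 = G4 OR C = ((((B OR D) XOR D) OR B) NOR B) OR C

((((B OR D) XOR D) OR B) NOR B) OR C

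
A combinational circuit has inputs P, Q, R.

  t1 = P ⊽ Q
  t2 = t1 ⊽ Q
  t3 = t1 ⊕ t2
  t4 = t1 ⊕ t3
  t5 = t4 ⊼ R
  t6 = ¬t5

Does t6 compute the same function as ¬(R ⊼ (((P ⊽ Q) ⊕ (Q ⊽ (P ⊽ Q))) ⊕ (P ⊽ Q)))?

Yes

t1 = P ⊽ Q
t2 = t1 ⊽ Q = (P ⊽ Q) ⊽ Q
t3 = t1 ⊕ t2 = (P ⊽ Q) ⊕ ((P ⊽ Q) ⊽ Q)
t4 = t1 ⊕ t3 = (P ⊽ Q) ⊕ ((P ⊽ Q) ⊕ ((P ⊽ Q) ⊽ Q))
t5 = t4 ⊼ R = ((P ⊽ Q) ⊕ ((P ⊽ Q) ⊕ ((P ⊽ Q) ⊽ Q))) ⊼ R
t6 = ¬t5 = ¬(((P ⊽ Q) ⊕ ((P ⊽ Q) ⊕ ((P ⊽ Q) ⊽ Q))) ⊼ R)
At P=0, Q=0, R=0: circuit gives 0, formula gives 0.
At P=1, Q=0, R=1: circuit gives 1, formula gives 1.
Agrees on all 8 inputs.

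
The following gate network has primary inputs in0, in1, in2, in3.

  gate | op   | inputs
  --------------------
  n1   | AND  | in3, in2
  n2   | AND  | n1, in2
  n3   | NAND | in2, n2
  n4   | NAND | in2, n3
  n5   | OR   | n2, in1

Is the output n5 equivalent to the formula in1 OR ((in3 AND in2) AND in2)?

Yes

n1 = in3 AND in2
n2 = n1 AND in2 = (in3 AND in2) AND in2
n5 = n2 OR in1 = ((in3 AND in2) AND in2) OR in1
At in0=0, in1=0, in2=0, in3=0: circuit gives 0, formula gives 0.
At in0=0, in1=0, in2=1, in3=1: circuit gives 1, formula gives 1.
Agrees on all 16 inputs.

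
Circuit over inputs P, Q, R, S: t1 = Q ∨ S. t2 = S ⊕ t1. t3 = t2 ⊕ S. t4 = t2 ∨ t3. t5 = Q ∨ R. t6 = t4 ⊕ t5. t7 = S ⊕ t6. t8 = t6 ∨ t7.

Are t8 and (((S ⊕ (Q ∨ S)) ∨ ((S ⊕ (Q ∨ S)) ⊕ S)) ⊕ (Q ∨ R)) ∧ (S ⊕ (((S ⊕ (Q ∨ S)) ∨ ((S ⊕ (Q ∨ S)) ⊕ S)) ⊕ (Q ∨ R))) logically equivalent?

No

t1 = Q ∨ S
t2 = S ⊕ t1 = S ⊕ (Q ∨ S)
t3 = t2 ⊕ S = (S ⊕ (Q ∨ S)) ⊕ S
t4 = t2 ∨ t3 = (S ⊕ (Q ∨ S)) ∨ ((S ⊕ (Q ∨ S)) ⊕ S)
t5 = Q ∨ R
t6 = t4 ⊕ t5 = ((S ⊕ (Q ∨ S)) ∨ ((S ⊕ (Q ∨ S)) ⊕ S)) ⊕ (Q ∨ R)
t7 = S ⊕ t6 = S ⊕ (((S ⊕ (Q ∨ S)) ∨ ((S ⊕ (Q ∨ S)) ⊕ S)) ⊕ (Q ∨ R))
t8 = t6 ∨ t7 = (((S ⊕ (Q ∨ S)) ∨ ((S ⊕ (Q ∨ S)) ⊕ S)) ⊕ (Q ∨ R)) ∨ (S ⊕ (((S ⊕ (Q ∨ S)) ∨ ((S ⊕ (Q ∨ S)) ⊕ S)) ⊕ (Q ∨ R)))
At P=0, Q=0, R=0, S=1: circuit gives 1, formula gives 0.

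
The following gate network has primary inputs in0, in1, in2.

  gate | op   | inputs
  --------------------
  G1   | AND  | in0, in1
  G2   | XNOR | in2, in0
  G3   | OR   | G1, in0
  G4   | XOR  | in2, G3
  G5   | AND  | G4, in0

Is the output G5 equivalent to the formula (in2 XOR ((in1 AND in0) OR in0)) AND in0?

Yes

G1 = in0 AND in1
G3 = G1 OR in0 = (in0 AND in1) OR in0
G4 = in2 XOR G3 = in2 XOR ((in0 AND in1) OR in0)
G5 = G4 AND in0 = (in2 XOR ((in0 AND in1) OR in0)) AND in0
At in0=0, in1=0, in2=0: circuit gives 0, formula gives 0.
At in0=1, in1=0, in2=0: circuit gives 1, formula gives 1.
Agrees on all 8 inputs.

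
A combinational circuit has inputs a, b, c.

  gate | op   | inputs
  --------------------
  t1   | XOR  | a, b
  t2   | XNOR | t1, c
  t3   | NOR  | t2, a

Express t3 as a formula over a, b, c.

((a XOR b) XNOR c) NOR a

t1 = a XOR b
t2 = t1 XNOR c = (a XOR b) XNOR c
t3 = t2 NOR a = ((a XOR b) XNOR c) NOR a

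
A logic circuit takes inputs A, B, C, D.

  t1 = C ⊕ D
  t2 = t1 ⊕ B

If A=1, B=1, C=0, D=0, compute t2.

1

t1 = 0 ⊕ 0 = 0
t2 = 0 ⊕ 1 = 1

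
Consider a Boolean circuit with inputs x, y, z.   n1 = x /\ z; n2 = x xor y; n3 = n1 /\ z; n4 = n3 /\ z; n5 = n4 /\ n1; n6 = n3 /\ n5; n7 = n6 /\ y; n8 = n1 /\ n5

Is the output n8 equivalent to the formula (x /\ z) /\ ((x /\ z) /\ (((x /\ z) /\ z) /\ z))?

n1 = x /\ z
n3 = n1 /\ z = (x /\ z) /\ z
n4 = n3 /\ z = ((x /\ z) /\ z) /\ z
n5 = n4 /\ n1 = (((x /\ z) /\ z) /\ z) /\ (x /\ z)
n8 = n1 /\ n5 = (x /\ z) /\ ((((x /\ z) /\ z) /\ z) /\ (x /\ z))
At x=0, y=0, z=0: circuit gives 0, formula gives 0.
At x=1, y=0, z=1: circuit gives 1, formula gives 1.
Agrees on all 8 inputs.

Yes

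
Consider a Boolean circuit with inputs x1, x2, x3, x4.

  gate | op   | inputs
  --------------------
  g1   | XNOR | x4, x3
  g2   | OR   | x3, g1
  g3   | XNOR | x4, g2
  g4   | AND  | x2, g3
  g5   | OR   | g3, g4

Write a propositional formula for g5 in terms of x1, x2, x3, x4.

g1 = x4 XNOR x3
g2 = x3 OR g1 = x3 OR (x4 XNOR x3)
g3 = x4 XNOR g2 = x4 XNOR (x3 OR (x4 XNOR x3))
g4 = x2 AND g3 = x2 AND (x4 XNOR (x3 OR (x4 XNOR x3)))
g5 = g3 OR g4 = (x4 XNOR (x3 OR (x4 XNOR x3))) OR (x2 AND (x4 XNOR (x3 OR (x4 XNOR x3))))

(x4 XNOR (x3 OR (x4 XNOR x3))) OR (x2 AND (x4 XNOR (x3 OR (x4 XNOR x3))))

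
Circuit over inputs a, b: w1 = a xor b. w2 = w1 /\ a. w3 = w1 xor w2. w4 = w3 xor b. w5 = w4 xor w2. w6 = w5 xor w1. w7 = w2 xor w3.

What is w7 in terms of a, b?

w1 = a xor b
w2 = w1 /\ a = (a xor b) /\ a
w3 = w1 xor w2 = (a xor b) xor ((a xor b) /\ a)
w7 = w2 xor w3 = ((a xor b) /\ a) xor ((a xor b) xor ((a xor b) /\ a))

((a xor b) /\ a) xor ((a xor b) xor ((a xor b) /\ a))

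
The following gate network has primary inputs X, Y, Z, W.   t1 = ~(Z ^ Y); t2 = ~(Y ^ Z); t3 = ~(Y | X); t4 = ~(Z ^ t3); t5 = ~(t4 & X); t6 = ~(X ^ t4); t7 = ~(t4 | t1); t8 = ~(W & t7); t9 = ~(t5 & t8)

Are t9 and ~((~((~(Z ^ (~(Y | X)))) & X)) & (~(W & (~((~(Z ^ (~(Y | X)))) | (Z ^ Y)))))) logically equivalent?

No

t1 = ~(Z ^ Y)
t3 = ~(Y | X)
t4 = ~(Z ^ t3) = ~(Z ^ (~(Y | X)))
t5 = ~(t4 & X) = ~((~(Z ^ (~(Y | X)))) & X)
t7 = ~(t4 | t1) = ~((~(Z ^ (~(Y | X)))) | (~(Z ^ Y)))
t8 = ~(W & t7) = ~(W & (~((~(Z ^ (~(Y | X)))) | (~(Z ^ Y)))))
t9 = ~(t5 & t8) = ~((~((~(Z ^ (~(Y | X)))) & X)) & (~(W & (~((~(Z ^ (~(Y | X)))) | (~(Z ^ Y)))))))
At X=0, Y=0, Z=0, W=1: circuit gives 0, formula gives 1.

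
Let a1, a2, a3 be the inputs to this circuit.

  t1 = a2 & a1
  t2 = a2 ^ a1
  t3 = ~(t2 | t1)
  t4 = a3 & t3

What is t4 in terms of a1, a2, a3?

a3 & (~((a2 ^ a1) | (a2 & a1)))

t1 = a2 & a1
t2 = a2 ^ a1
t3 = ~(t2 | t1) = ~((a2 ^ a1) | (a2 & a1))
t4 = a3 & t3 = a3 & (~((a2 ^ a1) | (a2 & a1)))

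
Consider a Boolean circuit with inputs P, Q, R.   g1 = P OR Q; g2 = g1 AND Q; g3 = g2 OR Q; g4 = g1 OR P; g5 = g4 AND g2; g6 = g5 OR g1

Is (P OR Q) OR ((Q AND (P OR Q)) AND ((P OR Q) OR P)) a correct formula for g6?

Yes

g1 = P OR Q
g2 = g1 AND Q = (P OR Q) AND Q
g4 = g1 OR P = (P OR Q) OR P
g5 = g4 AND g2 = ((P OR Q) OR P) AND ((P OR Q) AND Q)
g6 = g5 OR g1 = (((P OR Q) OR P) AND ((P OR Q) AND Q)) OR (P OR Q)
At P=0, Q=0, R=0: circuit gives 0, formula gives 0.
At P=0, Q=1, R=0: circuit gives 1, formula gives 1.
Agrees on all 8 inputs.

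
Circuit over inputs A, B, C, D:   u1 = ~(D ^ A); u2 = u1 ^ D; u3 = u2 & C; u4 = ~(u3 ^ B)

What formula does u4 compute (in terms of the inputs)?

u1 = ~(D ^ A)
u2 = u1 ^ D = (~(D ^ A)) ^ D
u3 = u2 & C = ((~(D ^ A)) ^ D) & C
u4 = ~(u3 ^ B) = ~((((~(D ^ A)) ^ D) & C) ^ B)

~((((~(D ^ A)) ^ D) & C) ^ B)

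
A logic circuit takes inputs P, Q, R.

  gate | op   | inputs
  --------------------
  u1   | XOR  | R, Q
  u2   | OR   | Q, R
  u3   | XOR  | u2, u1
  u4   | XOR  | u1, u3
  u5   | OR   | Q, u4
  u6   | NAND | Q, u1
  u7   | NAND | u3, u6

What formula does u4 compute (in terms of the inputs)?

u1 = R XOR Q
u2 = Q OR R
u3 = u2 XOR u1 = (Q OR R) XOR (R XOR Q)
u4 = u1 XOR u3 = (R XOR Q) XOR ((Q OR R) XOR (R XOR Q))

(R XOR Q) XOR ((Q OR R) XOR (R XOR Q))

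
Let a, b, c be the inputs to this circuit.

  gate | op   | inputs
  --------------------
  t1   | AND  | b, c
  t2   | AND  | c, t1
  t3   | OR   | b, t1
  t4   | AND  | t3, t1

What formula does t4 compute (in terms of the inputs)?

(b OR (b AND c)) AND (b AND c)

t1 = b AND c
t3 = b OR t1 = b OR (b AND c)
t4 = t3 AND t1 = (b OR (b AND c)) AND (b AND c)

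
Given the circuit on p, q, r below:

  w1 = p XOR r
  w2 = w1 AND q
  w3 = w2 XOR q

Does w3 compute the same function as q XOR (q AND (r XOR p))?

w1 = p XOR r
w2 = w1 AND q = (p XOR r) AND q
w3 = w2 XOR q = ((p XOR r) AND q) XOR q
At p=0, q=0, r=0: circuit gives 0, formula gives 0.
At p=0, q=1, r=0: circuit gives 1, formula gives 1.
Agrees on all 8 inputs.

Yes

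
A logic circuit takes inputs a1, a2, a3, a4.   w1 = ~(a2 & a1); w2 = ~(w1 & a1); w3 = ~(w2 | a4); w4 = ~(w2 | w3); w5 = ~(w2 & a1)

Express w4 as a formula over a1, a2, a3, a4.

~((~((~(a2 & a1)) & a1)) | (~((~((~(a2 & a1)) & a1)) | a4)))

w1 = ~(a2 & a1)
w2 = ~(w1 & a1) = ~((~(a2 & a1)) & a1)
w3 = ~(w2 | a4) = ~((~((~(a2 & a1)) & a1)) | a4)
w4 = ~(w2 | w3) = ~((~((~(a2 & a1)) & a1)) | (~((~((~(a2 & a1)) & a1)) | a4)))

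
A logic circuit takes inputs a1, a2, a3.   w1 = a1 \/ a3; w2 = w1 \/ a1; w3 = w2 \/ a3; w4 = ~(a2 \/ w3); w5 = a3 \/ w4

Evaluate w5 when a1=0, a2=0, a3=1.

w1 = 0 \/ 1 = 1
w2 = 1 \/ 0 = 1
w3 = 1 \/ 1 = 1
w4 = ~(0 \/ 1) = 0
w5 = 1 \/ 0 = 1

1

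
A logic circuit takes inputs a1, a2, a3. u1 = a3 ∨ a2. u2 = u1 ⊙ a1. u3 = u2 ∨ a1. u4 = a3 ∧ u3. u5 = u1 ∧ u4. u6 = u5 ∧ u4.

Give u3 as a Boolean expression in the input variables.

u1 = a3 ∨ a2
u2 = u1 ⊙ a1 = (a3 ∨ a2) ⊙ a1
u3 = u2 ∨ a1 = ((a3 ∨ a2) ⊙ a1) ∨ a1

((a3 ∨ a2) ⊙ a1) ∨ a1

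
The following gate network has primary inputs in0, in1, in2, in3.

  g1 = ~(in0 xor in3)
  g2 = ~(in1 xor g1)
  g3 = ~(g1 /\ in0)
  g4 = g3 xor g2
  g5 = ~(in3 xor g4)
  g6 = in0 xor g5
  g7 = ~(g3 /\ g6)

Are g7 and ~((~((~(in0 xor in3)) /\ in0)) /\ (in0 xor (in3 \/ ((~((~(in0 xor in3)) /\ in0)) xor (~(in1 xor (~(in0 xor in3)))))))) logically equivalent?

g1 = ~(in0 xor in3)
g2 = ~(in1 xor g1) = ~(in1 xor (~(in0 xor in3)))
g3 = ~(g1 /\ in0) = ~((~(in0 xor in3)) /\ in0)
g4 = g3 xor g2 = (~((~(in0 xor in3)) /\ in0)) xor (~(in1 xor (~(in0 xor in3))))
g5 = ~(in3 xor g4) = ~(in3 xor ((~((~(in0 xor in3)) /\ in0)) xor (~(in1 xor (~(in0 xor in3))))))
g6 = in0 xor g5 = in0 xor (~(in3 xor ((~((~(in0 xor in3)) /\ in0)) xor (~(in1 xor (~(in0 xor in3)))))))
g7 = ~(g3 /\ g6) = ~((~((~(in0 xor in3)) /\ in0)) /\ (in0 xor (~(in3 xor ((~((~(in0 xor in3)) /\ in0)) xor (~(in1 xor (~(in0 xor in3)))))))))
At in0=0, in1=0, in2=0, in3=0: circuit gives 1, formula gives 0.

No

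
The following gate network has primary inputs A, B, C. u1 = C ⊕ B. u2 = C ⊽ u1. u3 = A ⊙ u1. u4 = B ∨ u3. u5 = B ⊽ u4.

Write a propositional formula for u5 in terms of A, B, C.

u1 = C ⊕ B
u3 = A ⊙ u1 = A ⊙ (C ⊕ B)
u4 = B ∨ u3 = B ∨ (A ⊙ (C ⊕ B))
u5 = B ⊽ u4 = B ⊽ (B ∨ (A ⊙ (C ⊕ B)))

B ⊽ (B ∨ (A ⊙ (C ⊕ B)))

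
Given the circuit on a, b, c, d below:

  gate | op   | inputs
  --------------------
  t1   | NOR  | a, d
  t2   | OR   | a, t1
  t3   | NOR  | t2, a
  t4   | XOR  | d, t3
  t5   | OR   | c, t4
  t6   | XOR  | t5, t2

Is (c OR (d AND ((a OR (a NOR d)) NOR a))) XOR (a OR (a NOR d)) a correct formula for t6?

No

t1 = a NOR d
t2 = a OR t1 = a OR (a NOR d)
t3 = t2 NOR a = (a OR (a NOR d)) NOR a
t4 = d XOR t3 = d XOR ((a OR (a NOR d)) NOR a)
t5 = c OR t4 = c OR (d XOR ((a OR (a NOR d)) NOR a))
t6 = t5 XOR t2 = (c OR (d XOR ((a OR (a NOR d)) NOR a))) XOR (a OR (a NOR d))
At a=0, b=0, c=0, d=1: circuit gives 0, formula gives 1.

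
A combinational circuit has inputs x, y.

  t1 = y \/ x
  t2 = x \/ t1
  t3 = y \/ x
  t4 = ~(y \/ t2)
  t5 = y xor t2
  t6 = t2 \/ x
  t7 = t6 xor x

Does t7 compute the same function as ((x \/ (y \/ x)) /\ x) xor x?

t1 = y \/ x
t2 = x \/ t1 = x \/ (y \/ x)
t6 = t2 \/ x = (x \/ (y \/ x)) \/ x
t7 = t6 xor x = ((x \/ (y \/ x)) \/ x) xor x
At x=0, y=1: circuit gives 1, formula gives 0.

No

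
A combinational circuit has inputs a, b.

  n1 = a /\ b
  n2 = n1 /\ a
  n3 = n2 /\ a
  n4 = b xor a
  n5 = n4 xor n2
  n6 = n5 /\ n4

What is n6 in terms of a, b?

n1 = a /\ b
n2 = n1 /\ a = (a /\ b) /\ a
n4 = b xor a
n5 = n4 xor n2 = (b xor a) xor ((a /\ b) /\ a)
n6 = n5 /\ n4 = ((b xor a) xor ((a /\ b) /\ a)) /\ (b xor a)

((b xor a) xor ((a /\ b) /\ a)) /\ (b xor a)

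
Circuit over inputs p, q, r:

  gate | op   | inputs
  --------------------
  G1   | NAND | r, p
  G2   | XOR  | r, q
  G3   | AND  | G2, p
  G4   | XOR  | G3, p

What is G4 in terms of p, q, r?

G2 = r XOR q
G3 = G2 AND p = (r XOR q) AND p
G4 = G3 XOR p = ((r XOR q) AND p) XOR p

((r XOR q) AND p) XOR p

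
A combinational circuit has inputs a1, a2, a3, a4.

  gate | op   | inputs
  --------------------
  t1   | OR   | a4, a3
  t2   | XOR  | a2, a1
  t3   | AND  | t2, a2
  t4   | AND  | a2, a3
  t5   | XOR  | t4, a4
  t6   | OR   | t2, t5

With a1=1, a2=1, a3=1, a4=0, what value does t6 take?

1

t2 = 1 XOR 1 = 0
t4 = 1 AND 1 = 1
t5 = 1 XOR 0 = 1
t6 = 0 OR 1 = 1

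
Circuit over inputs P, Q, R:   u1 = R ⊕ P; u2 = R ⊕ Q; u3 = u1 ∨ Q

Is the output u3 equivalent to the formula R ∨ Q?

No

u1 = R ⊕ P
u3 = u1 ∨ Q = (R ⊕ P) ∨ Q
At P=1, Q=0, R=0: circuit gives 1, formula gives 0.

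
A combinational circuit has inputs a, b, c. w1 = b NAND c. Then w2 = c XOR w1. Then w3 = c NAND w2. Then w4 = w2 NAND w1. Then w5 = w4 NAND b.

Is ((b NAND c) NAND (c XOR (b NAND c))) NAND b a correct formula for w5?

Yes

w1 = b NAND c
w2 = c XOR w1 = c XOR (b NAND c)
w4 = w2 NAND w1 = (c XOR (b NAND c)) NAND (b NAND c)
w5 = w4 NAND b = ((c XOR (b NAND c)) NAND (b NAND c)) NAND b
At a=0, b=1, c=1: circuit gives 0, formula gives 0.
At a=0, b=0, c=0: circuit gives 1, formula gives 1.
Agrees on all 8 inputs.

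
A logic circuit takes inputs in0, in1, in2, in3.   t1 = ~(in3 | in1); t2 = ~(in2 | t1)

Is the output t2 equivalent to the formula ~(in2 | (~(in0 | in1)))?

No

t1 = ~(in3 | in1)
t2 = ~(in2 | t1) = ~(in2 | (~(in3 | in1)))
At in0=0, in1=0, in2=0, in3=1: circuit gives 1, formula gives 0.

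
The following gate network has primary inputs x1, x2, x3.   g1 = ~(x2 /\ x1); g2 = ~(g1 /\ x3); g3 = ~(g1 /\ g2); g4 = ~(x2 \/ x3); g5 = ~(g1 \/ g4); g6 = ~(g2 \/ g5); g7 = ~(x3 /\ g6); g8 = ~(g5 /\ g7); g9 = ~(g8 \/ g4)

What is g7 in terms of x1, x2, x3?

~(x3 /\ (~((~((~(x2 /\ x1)) /\ x3)) \/ (~((~(x2 /\ x1)) \/ (~(x2 \/ x3)))))))

g1 = ~(x2 /\ x1)
g2 = ~(g1 /\ x3) = ~((~(x2 /\ x1)) /\ x3)
g4 = ~(x2 \/ x3)
g5 = ~(g1 \/ g4) = ~((~(x2 /\ x1)) \/ (~(x2 \/ x3)))
g6 = ~(g2 \/ g5) = ~((~((~(x2 /\ x1)) /\ x3)) \/ (~((~(x2 /\ x1)) \/ (~(x2 \/ x3)))))
g7 = ~(x3 /\ g6) = ~(x3 /\ (~((~((~(x2 /\ x1)) /\ x3)) \/ (~((~(x2 /\ x1)) \/ (~(x2 \/ x3)))))))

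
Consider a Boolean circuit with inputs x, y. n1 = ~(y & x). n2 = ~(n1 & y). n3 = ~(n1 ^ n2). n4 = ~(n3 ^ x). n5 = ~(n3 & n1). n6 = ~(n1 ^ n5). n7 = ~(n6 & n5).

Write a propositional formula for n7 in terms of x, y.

~((~((~(y & x)) ^ (~((~((~(y & x)) ^ (~((~(y & x)) & y)))) & (~(y & x)))))) & (~((~((~(y & x)) ^ (~((~(y & x)) & y)))) & (~(y & x)))))

n1 = ~(y & x)
n2 = ~(n1 & y) = ~((~(y & x)) & y)
n3 = ~(n1 ^ n2) = ~((~(y & x)) ^ (~((~(y & x)) & y)))
n5 = ~(n3 & n1) = ~((~((~(y & x)) ^ (~((~(y & x)) & y)))) & (~(y & x)))
n6 = ~(n1 ^ n5) = ~((~(y & x)) ^ (~((~((~(y & x)) ^ (~((~(y & x)) & y)))) & (~(y & x)))))
n7 = ~(n6 & n5) = ~((~((~(y & x)) ^ (~((~((~(y & x)) ^ (~((~(y & x)) & y)))) & (~(y & x)))))) & (~((~((~(y & x)) ^ (~((~(y & x)) & y)))) & (~(y & x)))))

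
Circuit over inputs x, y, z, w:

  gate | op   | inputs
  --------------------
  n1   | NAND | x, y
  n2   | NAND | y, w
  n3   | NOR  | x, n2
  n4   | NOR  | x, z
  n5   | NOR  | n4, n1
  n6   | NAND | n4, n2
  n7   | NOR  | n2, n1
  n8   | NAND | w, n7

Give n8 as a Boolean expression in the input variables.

n1 = x NAND y
n2 = y NAND w
n7 = n2 NOR n1 = (y NAND w) NOR (x NAND y)
n8 = w NAND n7 = w NAND ((y NAND w) NOR (x NAND y))

w NAND ((y NAND w) NOR (x NAND y))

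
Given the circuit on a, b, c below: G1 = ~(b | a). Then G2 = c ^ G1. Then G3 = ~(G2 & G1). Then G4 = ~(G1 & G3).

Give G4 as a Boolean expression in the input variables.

G1 = ~(b | a)
G2 = c ^ G1 = c ^ (~(b | a))
G3 = ~(G2 & G1) = ~((c ^ (~(b | a))) & (~(b | a)))
G4 = ~(G1 & G3) = ~((~(b | a)) & (~((c ^ (~(b | a))) & (~(b | a)))))

~((~(b | a)) & (~((c ^ (~(b | a))) & (~(b | a)))))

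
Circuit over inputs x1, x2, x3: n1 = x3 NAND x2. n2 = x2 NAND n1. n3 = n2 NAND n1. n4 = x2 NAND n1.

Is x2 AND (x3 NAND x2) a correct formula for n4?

n1 = x3 NAND x2
n4 = x2 NAND n1 = x2 NAND (x3 NAND x2)
At x1=0, x2=0, x3=0: circuit gives 1, formula gives 0.

No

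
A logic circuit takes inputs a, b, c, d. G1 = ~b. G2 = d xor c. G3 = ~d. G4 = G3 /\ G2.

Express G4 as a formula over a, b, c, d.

G2 = d xor c
G3 = ~d
G4 = G3 /\ G2 = ~d /\ (d xor c)

~d /\ (d xor c)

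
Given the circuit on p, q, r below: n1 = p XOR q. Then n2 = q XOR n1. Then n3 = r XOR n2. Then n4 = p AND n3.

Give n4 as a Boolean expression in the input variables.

p AND (r XOR (q XOR (p XOR q)))

n1 = p XOR q
n2 = q XOR n1 = q XOR (p XOR q)
n3 = r XOR n2 = r XOR (q XOR (p XOR q))
n4 = p AND n3 = p AND (r XOR (q XOR (p XOR q)))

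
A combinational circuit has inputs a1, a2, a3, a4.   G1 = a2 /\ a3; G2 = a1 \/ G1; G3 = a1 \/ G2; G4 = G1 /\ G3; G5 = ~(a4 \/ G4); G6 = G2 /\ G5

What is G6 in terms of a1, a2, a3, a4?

G1 = a2 /\ a3
G2 = a1 \/ G1 = a1 \/ (a2 /\ a3)
G3 = a1 \/ G2 = a1 \/ (a1 \/ (a2 /\ a3))
G4 = G1 /\ G3 = (a2 /\ a3) /\ (a1 \/ (a1 \/ (a2 /\ a3)))
G5 = ~(a4 \/ G4) = ~(a4 \/ ((a2 /\ a3) /\ (a1 \/ (a1 \/ (a2 /\ a3)))))
G6 = G2 /\ G5 = (a1 \/ (a2 /\ a3)) /\ (~(a4 \/ ((a2 /\ a3) /\ (a1 \/ (a1 \/ (a2 /\ a3))))))

(a1 \/ (a2 /\ a3)) /\ (~(a4 \/ ((a2 /\ a3) /\ (a1 \/ (a1 \/ (a2 /\ a3))))))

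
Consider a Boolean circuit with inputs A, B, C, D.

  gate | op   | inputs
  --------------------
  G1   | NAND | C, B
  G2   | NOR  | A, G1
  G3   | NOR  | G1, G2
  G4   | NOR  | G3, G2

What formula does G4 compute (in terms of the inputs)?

((C NAND B) NOR (A NOR (C NAND B))) NOR (A NOR (C NAND B))

G1 = C NAND B
G2 = A NOR G1 = A NOR (C NAND B)
G3 = G1 NOR G2 = (C NAND B) NOR (A NOR (C NAND B))
G4 = G3 NOR G2 = ((C NAND B) NOR (A NOR (C NAND B))) NOR (A NOR (C NAND B))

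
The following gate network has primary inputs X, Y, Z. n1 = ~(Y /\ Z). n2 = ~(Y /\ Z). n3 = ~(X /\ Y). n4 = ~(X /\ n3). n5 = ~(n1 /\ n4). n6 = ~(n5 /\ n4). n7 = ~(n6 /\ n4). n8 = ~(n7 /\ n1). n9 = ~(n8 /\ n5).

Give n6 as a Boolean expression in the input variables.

~((~((~(Y /\ Z)) /\ (~(X /\ (~(X /\ Y)))))) /\ (~(X /\ (~(X /\ Y)))))

n1 = ~(Y /\ Z)
n3 = ~(X /\ Y)
n4 = ~(X /\ n3) = ~(X /\ (~(X /\ Y)))
n5 = ~(n1 /\ n4) = ~((~(Y /\ Z)) /\ (~(X /\ (~(X /\ Y)))))
n6 = ~(n5 /\ n4) = ~((~((~(Y /\ Z)) /\ (~(X /\ (~(X /\ Y)))))) /\ (~(X /\ (~(X /\ Y)))))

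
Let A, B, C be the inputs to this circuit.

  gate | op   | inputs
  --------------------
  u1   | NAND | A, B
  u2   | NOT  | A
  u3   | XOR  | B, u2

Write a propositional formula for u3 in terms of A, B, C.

u2 = NOT A
u3 = B XOR u2 = B XOR NOT A

B XOR NOT A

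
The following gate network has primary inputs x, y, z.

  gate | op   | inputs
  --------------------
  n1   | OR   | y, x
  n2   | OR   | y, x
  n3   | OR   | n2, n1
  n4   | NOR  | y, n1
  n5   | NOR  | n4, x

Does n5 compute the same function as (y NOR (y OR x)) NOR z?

No

n1 = y OR x
n4 = y NOR n1 = y NOR (y OR x)
n5 = n4 NOR x = (y NOR (y OR x)) NOR x
At x=0, y=1, z=1: circuit gives 1, formula gives 0.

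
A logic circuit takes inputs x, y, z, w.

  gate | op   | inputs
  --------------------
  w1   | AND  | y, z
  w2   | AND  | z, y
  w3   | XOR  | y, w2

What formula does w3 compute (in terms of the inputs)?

y XOR (z AND y)

w2 = z AND y
w3 = y XOR w2 = y XOR (z AND y)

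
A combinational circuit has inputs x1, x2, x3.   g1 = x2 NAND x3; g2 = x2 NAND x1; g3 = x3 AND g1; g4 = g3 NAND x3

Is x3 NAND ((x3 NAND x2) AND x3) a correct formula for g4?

g1 = x2 NAND x3
g3 = x3 AND g1 = x3 AND (x2 NAND x3)
g4 = g3 NAND x3 = (x3 AND (x2 NAND x3)) NAND x3
At x1=0, x2=0, x3=1: circuit gives 0, formula gives 0.
At x1=0, x2=0, x3=0: circuit gives 1, formula gives 1.
Agrees on all 8 inputs.

Yes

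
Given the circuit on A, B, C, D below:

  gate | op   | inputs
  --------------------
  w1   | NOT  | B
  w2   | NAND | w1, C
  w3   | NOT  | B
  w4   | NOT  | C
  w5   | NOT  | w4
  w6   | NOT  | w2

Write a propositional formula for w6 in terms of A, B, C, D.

NOT (NOT B NAND C)

w1 = NOT B
w2 = w1 NAND C = NOT B NAND C
w6 = NOT w2 = NOT (NOT B NAND C)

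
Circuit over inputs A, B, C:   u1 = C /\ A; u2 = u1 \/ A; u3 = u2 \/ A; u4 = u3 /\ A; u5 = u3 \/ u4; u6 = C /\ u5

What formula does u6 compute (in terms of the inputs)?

u1 = C /\ A
u2 = u1 \/ A = (C /\ A) \/ A
u3 = u2 \/ A = ((C /\ A) \/ A) \/ A
u4 = u3 /\ A = (((C /\ A) \/ A) \/ A) /\ A
u5 = u3 \/ u4 = (((C /\ A) \/ A) \/ A) \/ ((((C /\ A) \/ A) \/ A) /\ A)
u6 = C /\ u5 = C /\ ((((C /\ A) \/ A) \/ A) \/ ((((C /\ A) \/ A) \/ A) /\ A))

C /\ ((((C /\ A) \/ A) \/ A) \/ ((((C /\ A) \/ A) \/ A) /\ A))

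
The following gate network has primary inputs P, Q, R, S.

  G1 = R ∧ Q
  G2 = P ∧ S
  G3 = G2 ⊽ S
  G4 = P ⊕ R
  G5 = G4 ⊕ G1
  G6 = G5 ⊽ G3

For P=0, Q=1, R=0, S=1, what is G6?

G1 = 0 ∧ 1 = 0
G2 = 0 ∧ 1 = 0
G3 = 0 ⊽ 1 = 0
G4 = 0 ⊕ 0 = 0
G5 = 0 ⊕ 0 = 0
G6 = 0 ⊽ 0 = 1

1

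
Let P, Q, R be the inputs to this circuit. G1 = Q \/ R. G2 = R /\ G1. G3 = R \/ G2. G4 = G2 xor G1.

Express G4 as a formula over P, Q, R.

(R /\ (Q \/ R)) xor (Q \/ R)

G1 = Q \/ R
G2 = R /\ G1 = R /\ (Q \/ R)
G4 = G2 xor G1 = (R /\ (Q \/ R)) xor (Q \/ R)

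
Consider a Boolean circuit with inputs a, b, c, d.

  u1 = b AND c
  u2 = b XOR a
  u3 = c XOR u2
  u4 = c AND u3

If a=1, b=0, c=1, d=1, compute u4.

0

u2 = 0 XOR 1 = 1
u3 = 1 XOR 1 = 0
u4 = 1 AND 0 = 0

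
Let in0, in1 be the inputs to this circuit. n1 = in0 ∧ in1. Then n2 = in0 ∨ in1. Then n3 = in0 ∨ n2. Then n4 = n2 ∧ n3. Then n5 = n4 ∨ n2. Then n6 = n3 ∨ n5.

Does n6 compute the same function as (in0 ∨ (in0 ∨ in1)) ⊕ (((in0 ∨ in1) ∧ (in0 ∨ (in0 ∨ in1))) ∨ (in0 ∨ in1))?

No

n2 = in0 ∨ in1
n3 = in0 ∨ n2 = in0 ∨ (in0 ∨ in1)
n4 = n2 ∧ n3 = (in0 ∨ in1) ∧ (in0 ∨ (in0 ∨ in1))
n5 = n4 ∨ n2 = ((in0 ∨ in1) ∧ (in0 ∨ (in0 ∨ in1))) ∨ (in0 ∨ in1)
n6 = n3 ∨ n5 = (in0 ∨ (in0 ∨ in1)) ∨ (((in0 ∨ in1) ∧ (in0 ∨ (in0 ∨ in1))) ∨ (in0 ∨ in1))
At in0=0, in1=1: circuit gives 1, formula gives 0.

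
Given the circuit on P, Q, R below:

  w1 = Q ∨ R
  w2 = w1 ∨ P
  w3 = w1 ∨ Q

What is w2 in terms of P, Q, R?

(Q ∨ R) ∨ P

w1 = Q ∨ R
w2 = w1 ∨ P = (Q ∨ R) ∨ P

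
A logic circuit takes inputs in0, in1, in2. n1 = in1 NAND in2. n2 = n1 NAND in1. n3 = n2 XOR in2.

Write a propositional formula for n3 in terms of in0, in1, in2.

n1 = in1 NAND in2
n2 = n1 NAND in1 = (in1 NAND in2) NAND in1
n3 = n2 XOR in2 = ((in1 NAND in2) NAND in1) XOR in2

((in1 NAND in2) NAND in1) XOR in2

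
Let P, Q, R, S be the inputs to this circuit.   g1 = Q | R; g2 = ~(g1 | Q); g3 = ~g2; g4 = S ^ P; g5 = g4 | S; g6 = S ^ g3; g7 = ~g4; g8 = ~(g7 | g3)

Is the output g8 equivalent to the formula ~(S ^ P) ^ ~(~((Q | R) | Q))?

g1 = Q | R
g2 = ~(g1 | Q) = ~((Q | R) | Q)
g3 = ~g2 = ~(~((Q | R) | Q))
g4 = S ^ P
g7 = ~g4 = ~(S ^ P)
g8 = ~(g7 | g3) = ~(~(S ^ P) | ~(~((Q | R) | Q)))
At P=0, Q=0, R=0, S=0: circuit gives 0, formula gives 1.

No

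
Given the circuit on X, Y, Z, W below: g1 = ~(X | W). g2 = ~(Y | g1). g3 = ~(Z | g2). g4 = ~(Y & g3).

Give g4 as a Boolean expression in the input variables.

g1 = ~(X | W)
g2 = ~(Y | g1) = ~(Y | (~(X | W)))
g3 = ~(Z | g2) = ~(Z | (~(Y | (~(X | W)))))
g4 = ~(Y & g3) = ~(Y & (~(Z | (~(Y | (~(X | W)))))))

~(Y & (~(Z | (~(Y | (~(X | W)))))))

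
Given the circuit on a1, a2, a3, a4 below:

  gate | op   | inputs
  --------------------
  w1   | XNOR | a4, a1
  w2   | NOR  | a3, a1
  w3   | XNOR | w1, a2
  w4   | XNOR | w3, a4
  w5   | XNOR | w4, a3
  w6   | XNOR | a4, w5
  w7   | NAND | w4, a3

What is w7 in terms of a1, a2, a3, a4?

(((a4 XNOR a1) XNOR a2) XNOR a4) NAND a3

w1 = a4 XNOR a1
w3 = w1 XNOR a2 = (a4 XNOR a1) XNOR a2
w4 = w3 XNOR a4 = ((a4 XNOR a1) XNOR a2) XNOR a4
w7 = w4 NAND a3 = (((a4 XNOR a1) XNOR a2) XNOR a4) NAND a3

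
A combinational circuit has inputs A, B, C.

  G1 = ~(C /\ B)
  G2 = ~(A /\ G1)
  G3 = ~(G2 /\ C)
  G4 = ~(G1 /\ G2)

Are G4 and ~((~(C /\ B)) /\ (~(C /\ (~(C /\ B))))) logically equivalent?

G1 = ~(C /\ B)
G2 = ~(A /\ G1) = ~(A /\ (~(C /\ B)))
G4 = ~(G1 /\ G2) = ~((~(C /\ B)) /\ (~(A /\ (~(C /\ B)))))
At A=0, B=0, C=1: circuit gives 0, formula gives 1.

No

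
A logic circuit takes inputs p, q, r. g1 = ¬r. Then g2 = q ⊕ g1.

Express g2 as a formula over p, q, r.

g1 = ¬r
g2 = q ⊕ g1 = q ⊕ ¬r

q ⊕ ¬r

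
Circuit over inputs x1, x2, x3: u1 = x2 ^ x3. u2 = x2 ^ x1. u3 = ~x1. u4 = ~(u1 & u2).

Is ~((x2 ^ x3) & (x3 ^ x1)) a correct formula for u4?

u1 = x2 ^ x3
u2 = x2 ^ x1
u4 = ~(u1 & u2) = ~((x2 ^ x3) & (x2 ^ x1))
At x1=0, x2=0, x3=1: circuit gives 1, formula gives 0.

No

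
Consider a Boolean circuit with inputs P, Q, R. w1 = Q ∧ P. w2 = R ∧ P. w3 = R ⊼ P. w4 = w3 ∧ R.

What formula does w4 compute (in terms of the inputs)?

(R ⊼ P) ∧ R

w3 = R ⊼ P
w4 = w3 ∧ R = (R ⊼ P) ∧ R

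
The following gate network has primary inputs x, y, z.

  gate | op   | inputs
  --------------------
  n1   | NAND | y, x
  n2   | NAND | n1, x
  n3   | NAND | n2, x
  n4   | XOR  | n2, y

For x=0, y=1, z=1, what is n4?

0

n1 = 1 NAND 0 = 1
n2 = 1 NAND 0 = 1
n4 = 1 XOR 1 = 0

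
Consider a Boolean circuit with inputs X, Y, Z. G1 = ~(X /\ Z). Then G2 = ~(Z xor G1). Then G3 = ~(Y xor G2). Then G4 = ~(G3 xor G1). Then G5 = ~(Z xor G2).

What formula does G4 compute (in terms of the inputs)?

~((~(Y xor (~(Z xor (~(X /\ Z)))))) xor (~(X /\ Z)))

G1 = ~(X /\ Z)
G2 = ~(Z xor G1) = ~(Z xor (~(X /\ Z)))
G3 = ~(Y xor G2) = ~(Y xor (~(Z xor (~(X /\ Z)))))
G4 = ~(G3 xor G1) = ~((~(Y xor (~(Z xor (~(X /\ Z)))))) xor (~(X /\ Z)))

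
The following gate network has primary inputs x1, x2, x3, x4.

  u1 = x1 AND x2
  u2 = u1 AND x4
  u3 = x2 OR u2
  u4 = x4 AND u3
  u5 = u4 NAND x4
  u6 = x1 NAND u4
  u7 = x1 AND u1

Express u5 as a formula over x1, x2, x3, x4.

(x4 AND (x2 OR ((x1 AND x2) AND x4))) NAND x4

u1 = x1 AND x2
u2 = u1 AND x4 = (x1 AND x2) AND x4
u3 = x2 OR u2 = x2 OR ((x1 AND x2) AND x4)
u4 = x4 AND u3 = x4 AND (x2 OR ((x1 AND x2) AND x4))
u5 = u4 NAND x4 = (x4 AND (x2 OR ((x1 AND x2) AND x4))) NAND x4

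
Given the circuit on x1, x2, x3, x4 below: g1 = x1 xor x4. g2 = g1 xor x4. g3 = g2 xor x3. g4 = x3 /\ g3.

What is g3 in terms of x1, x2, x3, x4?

g1 = x1 xor x4
g2 = g1 xor x4 = (x1 xor x4) xor x4
g3 = g2 xor x3 = ((x1 xor x4) xor x4) xor x3

((x1 xor x4) xor x4) xor x3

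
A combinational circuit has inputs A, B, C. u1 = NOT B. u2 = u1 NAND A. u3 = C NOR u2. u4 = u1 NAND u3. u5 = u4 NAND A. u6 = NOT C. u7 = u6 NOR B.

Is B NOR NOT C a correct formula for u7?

u6 = NOT C
u7 = u6 NOR B = NOT C NOR B
At A=0, B=0, C=0: circuit gives 0, formula gives 0.
At A=0, B=0, C=1: circuit gives 1, formula gives 1.
Agrees on all 8 inputs.

Yes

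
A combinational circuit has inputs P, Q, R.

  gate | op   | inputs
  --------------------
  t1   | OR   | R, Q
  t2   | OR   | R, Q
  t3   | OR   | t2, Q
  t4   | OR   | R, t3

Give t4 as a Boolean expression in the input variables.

t2 = R OR Q
t3 = t2 OR Q = (R OR Q) OR Q
t4 = R OR t3 = R OR ((R OR Q) OR Q)

R OR ((R OR Q) OR Q)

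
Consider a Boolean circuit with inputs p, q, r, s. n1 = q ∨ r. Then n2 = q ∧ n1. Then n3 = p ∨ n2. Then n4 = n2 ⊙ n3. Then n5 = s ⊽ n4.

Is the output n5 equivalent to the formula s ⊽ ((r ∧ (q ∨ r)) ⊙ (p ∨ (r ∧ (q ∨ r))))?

No

n1 = q ∨ r
n2 = q ∧ n1 = q ∧ (q ∨ r)
n3 = p ∨ n2 = p ∨ (q ∧ (q ∨ r))
n4 = n2 ⊙ n3 = (q ∧ (q ∨ r)) ⊙ (p ∨ (q ∧ (q ∨ r)))
n5 = s ⊽ n4 = s ⊽ ((q ∧ (q ∨ r)) ⊙ (p ∨ (q ∧ (q ∨ r))))
At p=1, q=0, r=1, s=0: circuit gives 1, formula gives 0.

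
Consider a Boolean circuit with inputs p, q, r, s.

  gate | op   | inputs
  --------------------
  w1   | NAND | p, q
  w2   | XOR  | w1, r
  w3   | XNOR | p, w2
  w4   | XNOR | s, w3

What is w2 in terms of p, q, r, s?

w1 = p NAND q
w2 = w1 XOR r = (p NAND q) XOR r

(p NAND q) XOR r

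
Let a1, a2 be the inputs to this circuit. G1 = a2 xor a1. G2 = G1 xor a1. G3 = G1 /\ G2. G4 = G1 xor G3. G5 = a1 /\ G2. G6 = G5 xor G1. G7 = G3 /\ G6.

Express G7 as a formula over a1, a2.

G1 = a2 xor a1
G2 = G1 xor a1 = (a2 xor a1) xor a1
G3 = G1 /\ G2 = (a2 xor a1) /\ ((a2 xor a1) xor a1)
G5 = a1 /\ G2 = a1 /\ ((a2 xor a1) xor a1)
G6 = G5 xor G1 = (a1 /\ ((a2 xor a1) xor a1)) xor (a2 xor a1)
G7 = G3 /\ G6 = ((a2 xor a1) /\ ((a2 xor a1) xor a1)) /\ ((a1 /\ ((a2 xor a1) xor a1)) xor (a2 xor a1))

((a2 xor a1) /\ ((a2 xor a1) xor a1)) /\ ((a1 /\ ((a2 xor a1) xor a1)) xor (a2 xor a1))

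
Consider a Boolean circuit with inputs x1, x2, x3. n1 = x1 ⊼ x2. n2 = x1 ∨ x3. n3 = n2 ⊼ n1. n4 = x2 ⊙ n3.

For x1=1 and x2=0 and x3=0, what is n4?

1

n1 = 1 ⊼ 0 = 1
n2 = 1 ∨ 0 = 1
n3 = 1 ⊼ 1 = 0
n4 = 0 ⊙ 0 = 1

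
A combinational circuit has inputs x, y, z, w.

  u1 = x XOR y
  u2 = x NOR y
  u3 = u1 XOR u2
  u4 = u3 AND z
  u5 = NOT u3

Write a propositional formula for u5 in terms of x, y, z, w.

u1 = x XOR y
u2 = x NOR y
u3 = u1 XOR u2 = (x XOR y) XOR (x NOR y)
u5 = NOT u3 = NOT ((x XOR y) XOR (x NOR y))

NOT ((x XOR y) XOR (x NOR y))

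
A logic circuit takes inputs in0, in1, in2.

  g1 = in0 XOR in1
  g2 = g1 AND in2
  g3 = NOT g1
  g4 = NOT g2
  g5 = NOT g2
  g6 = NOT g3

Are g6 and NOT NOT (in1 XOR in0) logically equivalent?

g1 = in0 XOR in1
g3 = NOT g1 = NOT (in0 XOR in1)
g6 = NOT g3 = NOT NOT (in0 XOR in1)
At in0=0, in1=0, in2=0: circuit gives 0, formula gives 0.
At in0=0, in1=1, in2=0: circuit gives 1, formula gives 1.
Agrees on all 8 inputs.

Yes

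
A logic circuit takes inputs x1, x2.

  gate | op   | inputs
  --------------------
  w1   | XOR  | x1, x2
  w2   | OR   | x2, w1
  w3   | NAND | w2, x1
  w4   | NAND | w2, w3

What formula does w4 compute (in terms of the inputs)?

(x2 OR (x1 XOR x2)) NAND ((x2 OR (x1 XOR x2)) NAND x1)

w1 = x1 XOR x2
w2 = x2 OR w1 = x2 OR (x1 XOR x2)
w3 = w2 NAND x1 = (x2 OR (x1 XOR x2)) NAND x1
w4 = w2 NAND w3 = (x2 OR (x1 XOR x2)) NAND ((x2 OR (x1 XOR x2)) NAND x1)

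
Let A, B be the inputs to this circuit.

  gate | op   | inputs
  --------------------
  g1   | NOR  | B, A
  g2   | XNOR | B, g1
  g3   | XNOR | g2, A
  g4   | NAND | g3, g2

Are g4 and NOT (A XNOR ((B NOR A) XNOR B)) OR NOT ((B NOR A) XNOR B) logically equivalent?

Yes

g1 = B NOR A
g2 = B XNOR g1 = B XNOR (B NOR A)
g3 = g2 XNOR A = (B XNOR (B NOR A)) XNOR A
g4 = g3 NAND g2 = ((B XNOR (B NOR A)) XNOR A) NAND (B XNOR (B NOR A))
At A=1, B=0: circuit gives 0, formula gives 0.
At A=0, B=0: circuit gives 1, formula gives 1.
Agrees on all 4 inputs.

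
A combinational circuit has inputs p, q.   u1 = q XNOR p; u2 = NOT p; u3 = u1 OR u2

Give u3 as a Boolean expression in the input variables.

(q XNOR p) OR NOT p

u1 = q XNOR p
u2 = NOT p
u3 = u1 OR u2 = (q XNOR p) OR NOT p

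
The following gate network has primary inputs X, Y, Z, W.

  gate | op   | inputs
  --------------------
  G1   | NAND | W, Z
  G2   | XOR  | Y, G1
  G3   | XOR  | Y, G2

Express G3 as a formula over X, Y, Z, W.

Y XOR (Y XOR (W NAND Z))

G1 = W NAND Z
G2 = Y XOR G1 = Y XOR (W NAND Z)
G3 = Y XOR G2 = Y XOR (Y XOR (W NAND Z))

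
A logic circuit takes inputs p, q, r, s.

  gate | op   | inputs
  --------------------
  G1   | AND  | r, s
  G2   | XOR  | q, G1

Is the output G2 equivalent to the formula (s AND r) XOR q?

G1 = r AND s
G2 = q XOR G1 = q XOR (r AND s)
At p=0, q=0, r=0, s=0: circuit gives 0, formula gives 0.
At p=0, q=0, r=1, s=1: circuit gives 1, formula gives 1.
Agrees on all 16 inputs.

Yes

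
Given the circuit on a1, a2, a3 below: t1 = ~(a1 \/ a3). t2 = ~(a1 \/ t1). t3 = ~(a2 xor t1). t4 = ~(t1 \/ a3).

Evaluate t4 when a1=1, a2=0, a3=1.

t1 = ~(1 \/ 1) = 0
t4 = ~(0 \/ 1) = 0

0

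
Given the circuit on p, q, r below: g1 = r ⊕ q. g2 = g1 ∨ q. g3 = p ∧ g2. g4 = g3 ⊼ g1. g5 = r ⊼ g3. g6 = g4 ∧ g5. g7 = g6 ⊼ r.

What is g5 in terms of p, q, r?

r ⊼ (p ∧ ((r ⊕ q) ∨ q))

g1 = r ⊕ q
g2 = g1 ∨ q = (r ⊕ q) ∨ q
g3 = p ∧ g2 = p ∧ ((r ⊕ q) ∨ q)
g5 = r ⊼ g3 = r ⊼ (p ∧ ((r ⊕ q) ∨ q))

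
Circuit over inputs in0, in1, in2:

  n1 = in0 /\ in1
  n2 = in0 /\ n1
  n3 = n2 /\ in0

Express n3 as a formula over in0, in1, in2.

n1 = in0 /\ in1
n2 = in0 /\ n1 = in0 /\ (in0 /\ in1)
n3 = n2 /\ in0 = (in0 /\ (in0 /\ in1)) /\ in0

(in0 /\ (in0 /\ in1)) /\ in0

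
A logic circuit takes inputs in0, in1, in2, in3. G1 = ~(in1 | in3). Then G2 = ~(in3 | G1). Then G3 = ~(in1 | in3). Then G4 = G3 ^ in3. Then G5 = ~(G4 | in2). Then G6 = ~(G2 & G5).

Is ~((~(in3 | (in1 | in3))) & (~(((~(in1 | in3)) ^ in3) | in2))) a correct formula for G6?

G1 = ~(in1 | in3)
G2 = ~(in3 | G1) = ~(in3 | (~(in1 | in3)))
G3 = ~(in1 | in3)
G4 = G3 ^ in3 = (~(in1 | in3)) ^ in3
G5 = ~(G4 | in2) = ~(((~(in1 | in3)) ^ in3) | in2)
G6 = ~(G2 & G5) = ~((~(in3 | (~(in1 | in3)))) & (~(((~(in1 | in3)) ^ in3) | in2)))
At in0=0, in1=1, in2=0, in3=0: circuit gives 0, formula gives 1.

No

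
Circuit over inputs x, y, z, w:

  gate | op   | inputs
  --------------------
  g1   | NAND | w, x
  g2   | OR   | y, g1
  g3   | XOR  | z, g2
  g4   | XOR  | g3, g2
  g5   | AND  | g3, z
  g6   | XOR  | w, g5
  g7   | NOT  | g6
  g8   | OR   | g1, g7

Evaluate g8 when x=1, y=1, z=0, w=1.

0

g1 = 1 NAND 1 = 0
g2 = 1 OR 0 = 1
g3 = 0 XOR 1 = 1
g5 = 1 AND 0 = 0
g6 = 1 XOR 0 = 1
g7 = NOT 1 = 0
g8 = 0 OR 0 = 0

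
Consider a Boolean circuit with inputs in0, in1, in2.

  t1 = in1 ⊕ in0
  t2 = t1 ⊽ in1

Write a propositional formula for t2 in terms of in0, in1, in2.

t1 = in1 ⊕ in0
t2 = t1 ⊽ in1 = (in1 ⊕ in0) ⊽ in1

(in1 ⊕ in0) ⊽ in1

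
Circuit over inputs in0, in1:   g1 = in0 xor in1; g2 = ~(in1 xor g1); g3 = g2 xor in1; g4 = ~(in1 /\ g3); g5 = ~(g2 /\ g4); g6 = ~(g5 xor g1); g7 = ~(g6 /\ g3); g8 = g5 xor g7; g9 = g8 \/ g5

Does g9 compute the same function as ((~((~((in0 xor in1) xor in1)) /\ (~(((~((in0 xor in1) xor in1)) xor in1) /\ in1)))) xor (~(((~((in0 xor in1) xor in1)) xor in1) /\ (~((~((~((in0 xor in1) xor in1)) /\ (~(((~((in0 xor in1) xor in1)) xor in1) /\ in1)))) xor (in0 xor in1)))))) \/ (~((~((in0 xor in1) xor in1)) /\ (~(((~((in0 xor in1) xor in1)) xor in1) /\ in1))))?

Yes

g1 = in0 xor in1
g2 = ~(in1 xor g1) = ~(in1 xor (in0 xor in1))
g3 = g2 xor in1 = (~(in1 xor (in0 xor in1))) xor in1
g4 = ~(in1 /\ g3) = ~(in1 /\ ((~(in1 xor (in0 xor in1))) xor in1))
g5 = ~(g2 /\ g4) = ~((~(in1 xor (in0 xor in1))) /\ (~(in1 /\ ((~(in1 xor (in0 xor in1))) xor in1))))
g6 = ~(g5 xor g1) = ~((~((~(in1 xor (in0 xor in1))) /\ (~(in1 /\ ((~(in1 xor (in0 xor in1))) xor in1))))) xor (in0 xor in1))
g7 = ~(g6 /\ g3) = ~((~((~((~(in1 xor (in0 xor in1))) /\ (~(in1 /\ ((~(in1 xor (in0 xor in1))) xor in1))))) xor (in0 xor in1))) /\ ((~(in1 xor (in0 xor in1))) xor in1))
g8 = g5 xor g7 = (~((~(in1 xor (in0 xor in1))) /\ (~(in1 /\ ((~(in1 xor (in0 xor in1))) xor in1))))) xor (~((~((~((~(in1 xor (in0 xor in1))) /\ (~(in1 /\ ((~(in1 xor (in0 xor in1))) xor in1))))) xor (in0 xor in1))) /\ ((~(in1 xor (in0 xor in1))) xor in1)))
g9 = g8 \/ g5 = ((~((~(in1 xor (in0 xor in1))) /\ (~(in1 /\ ((~(in1 xor (in0 xor in1))) xor in1))))) xor (~((~((~((~(in1 xor (in0 xor in1))) /\ (~(in1 /\ ((~(in1 xor (in0 xor in1))) xor in1))))) xor (in0 xor in1))) /\ ((~(in1 xor (in0 xor in1))) xor in1)))) \/ (~((~(in1 xor (in0 xor in1))) /\ (~(in1 /\ ((~(in1 xor (in0 xor in1))) xor in1)))))
At in0=0, in1=0: circuit gives 0, formula gives 0.
At in0=0, in1=1: circuit gives 1, formula gives 1.
Agrees on all 4 inputs.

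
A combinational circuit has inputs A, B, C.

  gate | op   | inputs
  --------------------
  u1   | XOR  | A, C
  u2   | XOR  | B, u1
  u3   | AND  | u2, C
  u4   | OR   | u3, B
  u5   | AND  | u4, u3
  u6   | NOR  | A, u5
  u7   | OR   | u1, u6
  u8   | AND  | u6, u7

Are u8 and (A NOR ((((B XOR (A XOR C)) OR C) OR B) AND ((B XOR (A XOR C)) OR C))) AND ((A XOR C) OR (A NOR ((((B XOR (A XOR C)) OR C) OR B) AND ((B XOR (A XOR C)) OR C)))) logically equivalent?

No

u1 = A XOR C
u2 = B XOR u1 = B XOR (A XOR C)
u3 = u2 AND C = (B XOR (A XOR C)) AND C
u4 = u3 OR B = ((B XOR (A XOR C)) AND C) OR B
u5 = u4 AND u3 = (((B XOR (A XOR C)) AND C) OR B) AND ((B XOR (A XOR C)) AND C)
u6 = A NOR u5 = A NOR ((((B XOR (A XOR C)) AND C) OR B) AND ((B XOR (A XOR C)) AND C))
u7 = u1 OR u6 = (A XOR C) OR (A NOR ((((B XOR (A XOR C)) AND C) OR B) AND ((B XOR (A XOR C)) AND C)))
u8 = u6 AND u7 = (A NOR ((((B XOR (A XOR C)) AND C) OR B) AND ((B XOR (A XOR C)) AND C))) AND ((A XOR C) OR (A NOR ((((B XOR (A XOR C)) AND C) OR B) AND ((B XOR (A XOR C)) AND C))))
At A=0, B=1, C=0: circuit gives 1, formula gives 0.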